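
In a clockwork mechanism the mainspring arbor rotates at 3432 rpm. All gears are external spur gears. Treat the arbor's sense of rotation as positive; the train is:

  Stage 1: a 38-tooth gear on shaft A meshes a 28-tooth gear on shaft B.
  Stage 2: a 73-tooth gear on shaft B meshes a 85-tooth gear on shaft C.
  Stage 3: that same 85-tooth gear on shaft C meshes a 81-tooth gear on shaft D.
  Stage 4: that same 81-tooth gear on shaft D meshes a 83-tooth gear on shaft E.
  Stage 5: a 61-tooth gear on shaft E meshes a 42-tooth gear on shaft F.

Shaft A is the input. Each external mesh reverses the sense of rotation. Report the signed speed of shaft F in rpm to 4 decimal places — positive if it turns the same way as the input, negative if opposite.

Stage 1 [38T→28T]: ω = 3432.0000×38/28 = 4657.7143 rpm, dir flips to −; running = −4657.7143
Stage 2 [73T→85T]: ω = 4657.7143×73/85 = 4000.1546 rpm, dir flips to +; running = +4000.1546
Stage 3 [85T→81T]: ω = 4000.1546×85/81 = 4197.6931 rpm, dir flips to −; running = −4197.6931
Stage 4 [81T→83T]: ω = 4197.6931×81/83 = 4096.5439 rpm, dir flips to +; running = +4096.5439
Stage 5 [61T→42T]: ω = 4096.5439×61/42 = 5949.7423 rpm, dir flips to −; running = −5949.7423

-5949.7423 rpm (opposite to input, |ω| = 5949.7423 rpm)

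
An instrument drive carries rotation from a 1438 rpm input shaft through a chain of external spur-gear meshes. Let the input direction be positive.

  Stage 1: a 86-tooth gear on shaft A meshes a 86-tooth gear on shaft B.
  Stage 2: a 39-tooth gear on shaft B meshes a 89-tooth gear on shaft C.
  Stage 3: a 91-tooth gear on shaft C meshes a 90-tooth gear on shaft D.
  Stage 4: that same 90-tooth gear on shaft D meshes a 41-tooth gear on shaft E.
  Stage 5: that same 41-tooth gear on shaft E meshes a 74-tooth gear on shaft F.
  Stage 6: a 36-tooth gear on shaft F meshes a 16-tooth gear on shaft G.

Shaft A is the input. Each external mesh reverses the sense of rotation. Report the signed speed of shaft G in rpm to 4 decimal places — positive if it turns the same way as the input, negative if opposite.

Stage 1 [86T→86T]: ω = 1438.0000×86/86 = 1438.0000 rpm, dir flips to −; running = −1438.0000
Stage 2 [39T→89T]: ω = 1438.0000×39/89 = 630.1348 rpm, dir flips to +; running = +630.1348
Stage 3 [91T→90T]: ω = 630.1348×91/90 = 637.1363 rpm, dir flips to −; running = −637.1363
Stage 4 [90T→41T]: ω = 637.1363×90/41 = 1398.5919 rpm, dir flips to +; running = +1398.5919
Stage 5 [41T→74T]: ω = 1398.5919×41/74 = 774.8955 rpm, dir flips to −; running = −774.8955
Stage 6 [36T→16T]: ω = 774.8955×36/16 = 1743.5150 rpm, dir flips to +; running = +1743.5150

+1743.5150 rpm (same as input, |ω| = 1743.5150 rpm)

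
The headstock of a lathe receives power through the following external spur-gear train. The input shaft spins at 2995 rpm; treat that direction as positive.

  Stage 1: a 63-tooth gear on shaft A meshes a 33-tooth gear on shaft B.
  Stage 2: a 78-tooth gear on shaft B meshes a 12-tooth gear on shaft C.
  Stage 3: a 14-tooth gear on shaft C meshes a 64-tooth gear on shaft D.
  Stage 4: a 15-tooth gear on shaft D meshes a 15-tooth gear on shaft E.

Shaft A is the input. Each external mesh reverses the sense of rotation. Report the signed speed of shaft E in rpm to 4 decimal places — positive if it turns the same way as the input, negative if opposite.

+8129.8935 rpm (same as input, |ω| = 8129.8935 rpm)

Stage 1 [63T→33T]: ω = 2995.0000×63/33 = 5717.7273 rpm, dir flips to −; running = −5717.7273
Stage 2 [78T→12T]: ω = 5717.7273×78/12 = 37165.2273 rpm, dir flips to +; running = +37165.2273
Stage 3 [14T→64T]: ω = 37165.2273×14/64 = 8129.8935 rpm, dir flips to −; running = −8129.8935
Stage 4 [15T→15T]: ω = 8129.8935×15/15 = 8129.8935 rpm, dir flips to +; running = +8129.8935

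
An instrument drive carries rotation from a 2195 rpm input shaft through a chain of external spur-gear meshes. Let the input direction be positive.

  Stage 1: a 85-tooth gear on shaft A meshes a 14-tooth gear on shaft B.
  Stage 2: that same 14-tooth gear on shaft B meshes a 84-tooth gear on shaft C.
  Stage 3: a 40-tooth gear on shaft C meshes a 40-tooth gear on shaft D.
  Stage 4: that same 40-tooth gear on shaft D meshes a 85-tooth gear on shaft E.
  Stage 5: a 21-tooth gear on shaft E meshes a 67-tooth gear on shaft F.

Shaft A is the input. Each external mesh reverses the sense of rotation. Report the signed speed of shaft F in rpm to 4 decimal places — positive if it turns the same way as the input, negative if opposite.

Stage 1 [85T→14T]: ω = 2195.0000×85/14 = 13326.7857 rpm, dir flips to −; running = −13326.7857
Stage 2 [14T→84T]: ω = 13326.7857×14/84 = 2221.1310 rpm, dir flips to +; running = +2221.1310
Stage 3 [40T→40T]: ω = 2221.1310×40/40 = 2221.1310 rpm, dir flips to −; running = −2221.1310
Stage 4 [40T→85T]: ω = 2221.1310×40/85 = 1045.2381 rpm, dir flips to +; running = +1045.2381
Stage 5 [21T→67T]: ω = 1045.2381×21/67 = 327.6119 rpm, dir flips to −; running = −327.6119

-327.6119 rpm (opposite to input, |ω| = 327.6119 rpm)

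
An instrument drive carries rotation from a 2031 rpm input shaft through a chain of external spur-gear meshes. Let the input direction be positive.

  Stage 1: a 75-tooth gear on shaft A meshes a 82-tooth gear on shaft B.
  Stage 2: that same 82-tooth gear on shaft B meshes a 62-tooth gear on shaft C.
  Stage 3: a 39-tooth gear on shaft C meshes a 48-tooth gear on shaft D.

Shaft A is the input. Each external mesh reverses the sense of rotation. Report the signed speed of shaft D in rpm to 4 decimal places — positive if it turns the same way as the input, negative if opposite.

-1996.1946 rpm (opposite to input, |ω| = 1996.1946 rpm)

Stage 1 [75T→82T]: ω = 2031.0000×75/82 = 1857.6220 rpm, dir flips to −; running = −1857.6220
Stage 2 [82T→62T]: ω = 1857.6220×82/62 = 2456.8548 rpm, dir flips to +; running = +2456.8548
Stage 3 [39T→48T]: ω = 2456.8548×39/48 = 1996.1946 rpm, dir flips to −; running = −1996.1946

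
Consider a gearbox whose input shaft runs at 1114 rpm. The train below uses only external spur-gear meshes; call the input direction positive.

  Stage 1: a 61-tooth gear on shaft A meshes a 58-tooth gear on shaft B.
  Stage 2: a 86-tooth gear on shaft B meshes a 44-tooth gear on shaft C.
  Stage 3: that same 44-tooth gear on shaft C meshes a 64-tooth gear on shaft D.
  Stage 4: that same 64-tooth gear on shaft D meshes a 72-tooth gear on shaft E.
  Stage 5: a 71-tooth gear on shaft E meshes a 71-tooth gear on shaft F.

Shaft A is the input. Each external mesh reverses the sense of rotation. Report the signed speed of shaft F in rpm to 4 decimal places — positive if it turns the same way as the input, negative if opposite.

-1399.4358 rpm (opposite to input, |ω| = 1399.4358 rpm)

Stage 1 [61T→58T]: ω = 1114.0000×61/58 = 1171.6207 rpm, dir flips to −; running = −1171.6207
Stage 2 [86T→44T]: ω = 1171.6207×86/44 = 2289.9859 rpm, dir flips to +; running = +2289.9859
Stage 3 [44T→64T]: ω = 2289.9859×44/64 = 1574.3653 rpm, dir flips to −; running = −1574.3653
Stage 4 [64T→72T]: ω = 1574.3653×64/72 = 1399.4358 rpm, dir flips to +; running = +1399.4358
Stage 5 [71T→71T]: ω = 1399.4358×71/71 = 1399.4358 rpm, dir flips to −; running = −1399.4358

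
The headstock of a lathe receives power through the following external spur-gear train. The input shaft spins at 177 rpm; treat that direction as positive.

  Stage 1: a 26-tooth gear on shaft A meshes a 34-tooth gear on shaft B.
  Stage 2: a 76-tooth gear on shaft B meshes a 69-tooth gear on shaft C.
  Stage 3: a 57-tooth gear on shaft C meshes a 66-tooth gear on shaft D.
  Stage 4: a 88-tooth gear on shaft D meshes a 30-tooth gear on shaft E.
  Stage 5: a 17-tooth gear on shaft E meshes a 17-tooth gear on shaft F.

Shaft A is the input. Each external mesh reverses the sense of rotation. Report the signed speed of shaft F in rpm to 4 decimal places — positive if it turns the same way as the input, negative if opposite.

-377.6805 rpm (opposite to input, |ω| = 377.6805 rpm)

Stage 1 [26T→34T]: ω = 177.0000×26/34 = 135.3529 rpm, dir flips to −; running = −135.3529
Stage 2 [76T→69T]: ω = 135.3529×76/69 = 149.0844 rpm, dir flips to +; running = +149.0844
Stage 3 [57T→66T]: ω = 149.0844×57/66 = 128.7547 rpm, dir flips to −; running = −128.7547
Stage 4 [88T→30T]: ω = 128.7547×88/30 = 377.6805 rpm, dir flips to +; running = +377.6805
Stage 5 [17T→17T]: ω = 377.6805×17/17 = 377.6805 rpm, dir flips to −; running = −377.6805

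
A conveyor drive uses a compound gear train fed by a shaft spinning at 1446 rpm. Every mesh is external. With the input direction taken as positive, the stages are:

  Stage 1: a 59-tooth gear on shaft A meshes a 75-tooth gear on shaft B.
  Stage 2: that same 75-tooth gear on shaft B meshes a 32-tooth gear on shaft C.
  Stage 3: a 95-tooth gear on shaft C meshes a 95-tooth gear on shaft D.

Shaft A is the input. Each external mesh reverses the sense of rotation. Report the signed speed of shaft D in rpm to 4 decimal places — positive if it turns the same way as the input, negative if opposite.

-2666.0625 rpm (opposite to input, |ω| = 2666.0625 rpm)

Stage 1 [59T→75T]: ω = 1446.0000×59/75 = 1137.5200 rpm, dir flips to −; running = −1137.5200
Stage 2 [75T→32T]: ω = 1137.5200×75/32 = 2666.0625 rpm, dir flips to +; running = +2666.0625
Stage 3 [95T→95T]: ω = 2666.0625×95/95 = 2666.0625 rpm, dir flips to −; running = −2666.0625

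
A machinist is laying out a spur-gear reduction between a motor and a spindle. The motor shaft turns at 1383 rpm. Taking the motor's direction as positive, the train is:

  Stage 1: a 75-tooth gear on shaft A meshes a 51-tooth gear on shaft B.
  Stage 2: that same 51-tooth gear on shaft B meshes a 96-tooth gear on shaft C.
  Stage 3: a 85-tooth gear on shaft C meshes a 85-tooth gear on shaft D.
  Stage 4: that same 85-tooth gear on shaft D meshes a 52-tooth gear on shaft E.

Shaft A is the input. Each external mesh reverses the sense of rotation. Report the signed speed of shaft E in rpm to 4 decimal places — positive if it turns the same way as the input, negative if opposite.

Stage 1 [75T→51T]: ω = 1383.0000×75/51 = 2033.8235 rpm, dir flips to −; running = −2033.8235
Stage 2 [51T→96T]: ω = 2033.8235×51/96 = 1080.4688 rpm, dir flips to +; running = +1080.4688
Stage 3 [85T→85T]: ω = 1080.4688×85/85 = 1080.4688 rpm, dir flips to −; running = −1080.4688
Stage 4 [85T→52T]: ω = 1080.4688×85/52 = 1766.1508 rpm, dir flips to +; running = +1766.1508

+1766.1508 rpm (same as input, |ω| = 1766.1508 rpm)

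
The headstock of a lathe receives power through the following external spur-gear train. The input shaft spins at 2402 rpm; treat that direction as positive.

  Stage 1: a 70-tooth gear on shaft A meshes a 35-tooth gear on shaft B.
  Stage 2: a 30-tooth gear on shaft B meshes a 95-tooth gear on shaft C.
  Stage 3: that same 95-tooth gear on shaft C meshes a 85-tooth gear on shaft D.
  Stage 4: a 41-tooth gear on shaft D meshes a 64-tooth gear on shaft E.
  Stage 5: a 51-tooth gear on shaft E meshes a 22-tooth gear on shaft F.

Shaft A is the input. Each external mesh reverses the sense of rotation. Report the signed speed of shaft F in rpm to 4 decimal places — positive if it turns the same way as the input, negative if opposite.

Stage 1 [70T→35T]: ω = 2402.0000×70/35 = 4804.0000 rpm, dir flips to −; running = −4804.0000
Stage 2 [30T→95T]: ω = 4804.0000×30/95 = 1517.0526 rpm, dir flips to +; running = +1517.0526
Stage 3 [95T→85T]: ω = 1517.0526×95/85 = 1695.5294 rpm, dir flips to −; running = −1695.5294
Stage 4 [41T→64T]: ω = 1695.5294×41/64 = 1086.1985 rpm, dir flips to +; running = +1086.1985
Stage 5 [51T→22T]: ω = 1086.1985×51/22 = 2518.0057 rpm, dir flips to −; running = −2518.0057

-2518.0057 rpm (opposite to input, |ω| = 2518.0057 rpm)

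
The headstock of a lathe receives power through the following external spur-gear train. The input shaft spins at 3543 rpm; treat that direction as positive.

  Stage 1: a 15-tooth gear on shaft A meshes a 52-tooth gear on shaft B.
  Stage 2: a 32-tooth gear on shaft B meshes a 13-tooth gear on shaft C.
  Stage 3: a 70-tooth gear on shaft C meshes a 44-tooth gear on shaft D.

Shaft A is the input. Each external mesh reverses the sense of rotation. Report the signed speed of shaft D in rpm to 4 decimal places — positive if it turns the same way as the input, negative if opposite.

-4002.3131 rpm (opposite to input, |ω| = 4002.3131 rpm)

Stage 1 [15T→52T]: ω = 3543.0000×15/52 = 1022.0192 rpm, dir flips to −; running = −1022.0192
Stage 2 [32T→13T]: ω = 1022.0192×32/13 = 2515.7396 rpm, dir flips to +; running = +2515.7396
Stage 3 [70T→44T]: ω = 2515.7396×70/44 = 4002.3131 rpm, dir flips to −; running = −4002.3131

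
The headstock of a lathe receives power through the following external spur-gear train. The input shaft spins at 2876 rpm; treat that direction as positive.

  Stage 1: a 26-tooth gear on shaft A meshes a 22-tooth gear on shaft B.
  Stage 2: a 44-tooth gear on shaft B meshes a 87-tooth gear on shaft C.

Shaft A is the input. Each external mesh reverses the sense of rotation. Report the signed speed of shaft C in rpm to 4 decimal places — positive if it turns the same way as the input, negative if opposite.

Stage 1 [26T→22T]: ω = 2876.0000×26/22 = 3398.9091 rpm, dir flips to −; running = −3398.9091
Stage 2 [44T→87T]: ω = 3398.9091×44/87 = 1718.9885 rpm, dir flips to +; running = +1718.9885

+1718.9885 rpm (same as input, |ω| = 1718.9885 rpm)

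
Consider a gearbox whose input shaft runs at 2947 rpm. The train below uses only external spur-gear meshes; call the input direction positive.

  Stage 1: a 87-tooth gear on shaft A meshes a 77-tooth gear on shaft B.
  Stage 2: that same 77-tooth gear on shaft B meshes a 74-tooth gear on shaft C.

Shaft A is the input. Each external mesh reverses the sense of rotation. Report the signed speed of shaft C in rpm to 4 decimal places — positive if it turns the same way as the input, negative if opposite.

Stage 1 [87T→77T]: ω = 2947.0000×87/77 = 3329.7273 rpm, dir flips to −; running = −3329.7273
Stage 2 [77T→74T]: ω = 3329.7273×77/74 = 3464.7162 rpm, dir flips to +; running = +3464.7162

+3464.7162 rpm (same as input, |ω| = 3464.7162 rpm)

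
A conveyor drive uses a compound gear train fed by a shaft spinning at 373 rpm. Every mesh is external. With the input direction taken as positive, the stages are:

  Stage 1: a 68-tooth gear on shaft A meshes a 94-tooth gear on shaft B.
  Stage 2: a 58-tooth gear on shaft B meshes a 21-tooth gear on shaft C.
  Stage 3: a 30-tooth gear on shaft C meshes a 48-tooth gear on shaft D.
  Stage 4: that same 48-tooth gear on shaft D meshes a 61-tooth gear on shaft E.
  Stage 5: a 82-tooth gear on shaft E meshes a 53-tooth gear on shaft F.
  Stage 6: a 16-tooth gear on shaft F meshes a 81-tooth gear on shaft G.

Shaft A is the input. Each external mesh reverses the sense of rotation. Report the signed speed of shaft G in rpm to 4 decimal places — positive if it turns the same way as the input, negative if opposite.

+112.0116 rpm (same as input, |ω| = 112.0116 rpm)

Stage 1 [68T→94T]: ω = 373.0000×68/94 = 269.8298 rpm, dir flips to −; running = −269.8298
Stage 2 [58T→21T]: ω = 269.8298×58/21 = 745.2442 rpm, dir flips to +; running = +745.2442
Stage 3 [30T→48T]: ω = 745.2442×30/48 = 465.7776 rpm, dir flips to −; running = −465.7776
Stage 4 [48T→61T]: ω = 465.7776×48/61 = 366.5135 rpm, dir flips to +; running = +366.5135
Stage 5 [82T→53T]: ω = 366.5135×82/53 = 567.0587 rpm, dir flips to −; running = −567.0587
Stage 6 [16T→81T]: ω = 567.0587×16/81 = 112.0116 rpm, dir flips to +; running = +112.0116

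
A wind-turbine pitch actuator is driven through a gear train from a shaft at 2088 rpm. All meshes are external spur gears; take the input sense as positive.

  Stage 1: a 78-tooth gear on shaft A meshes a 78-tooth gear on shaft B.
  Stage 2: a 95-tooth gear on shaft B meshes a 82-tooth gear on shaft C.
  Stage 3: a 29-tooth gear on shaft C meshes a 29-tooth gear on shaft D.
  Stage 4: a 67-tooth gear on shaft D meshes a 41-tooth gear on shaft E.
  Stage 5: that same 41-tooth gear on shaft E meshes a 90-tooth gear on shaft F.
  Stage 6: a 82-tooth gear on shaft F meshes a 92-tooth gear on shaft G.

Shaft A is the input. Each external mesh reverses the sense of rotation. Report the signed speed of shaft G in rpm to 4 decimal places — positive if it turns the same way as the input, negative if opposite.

Stage 1 [78T→78T]: ω = 2088.0000×78/78 = 2088.0000 rpm, dir flips to −; running = −2088.0000
Stage 2 [95T→82T]: ω = 2088.0000×95/82 = 2419.0244 rpm, dir flips to +; running = +2419.0244
Stage 3 [29T→29T]: ω = 2419.0244×29/29 = 2419.0244 rpm, dir flips to −; running = −2419.0244
Stage 4 [67T→41T]: ω = 2419.0244×67/41 = 3953.0399 rpm, dir flips to +; running = +3953.0399
Stage 5 [41T→90T]: ω = 3953.0399×41/90 = 1800.8293 rpm, dir flips to −; running = −1800.8293
Stage 6 [82T→92T]: ω = 1800.8293×82/92 = 1605.0870 rpm, dir flips to +; running = +1605.0870

+1605.0870 rpm (same as input, |ω| = 1605.0870 rpm)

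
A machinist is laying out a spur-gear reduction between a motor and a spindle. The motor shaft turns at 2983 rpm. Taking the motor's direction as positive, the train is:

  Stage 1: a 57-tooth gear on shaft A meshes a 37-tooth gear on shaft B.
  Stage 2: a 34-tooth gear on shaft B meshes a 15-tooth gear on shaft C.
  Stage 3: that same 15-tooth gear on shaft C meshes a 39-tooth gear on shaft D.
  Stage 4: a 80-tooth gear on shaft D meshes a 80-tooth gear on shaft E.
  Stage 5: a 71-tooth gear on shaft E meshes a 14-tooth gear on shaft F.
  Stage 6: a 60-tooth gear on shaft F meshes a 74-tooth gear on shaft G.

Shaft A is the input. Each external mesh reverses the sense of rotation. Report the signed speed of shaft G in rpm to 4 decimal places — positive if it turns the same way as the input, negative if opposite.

+16473.6767 rpm (same as input, |ω| = 16473.6767 rpm)

Stage 1 [57T→37T]: ω = 2983.0000×57/37 = 4595.4324 rpm, dir flips to −; running = −4595.4324
Stage 2 [34T→15T]: ω = 4595.4324×34/15 = 10416.3135 rpm, dir flips to +; running = +10416.3135
Stage 3 [15T→39T]: ω = 10416.3135×15/39 = 4006.2744 rpm, dir flips to −; running = −4006.2744
Stage 4 [80T→80T]: ω = 4006.2744×80/80 = 4006.2744 rpm, dir flips to +; running = +4006.2744
Stage 5 [71T→14T]: ω = 4006.2744×71/14 = 20317.5346 rpm, dir flips to −; running = −20317.5346
Stage 6 [60T→74T]: ω = 20317.5346×60/74 = 16473.6767 rpm, dir flips to +; running = +16473.6767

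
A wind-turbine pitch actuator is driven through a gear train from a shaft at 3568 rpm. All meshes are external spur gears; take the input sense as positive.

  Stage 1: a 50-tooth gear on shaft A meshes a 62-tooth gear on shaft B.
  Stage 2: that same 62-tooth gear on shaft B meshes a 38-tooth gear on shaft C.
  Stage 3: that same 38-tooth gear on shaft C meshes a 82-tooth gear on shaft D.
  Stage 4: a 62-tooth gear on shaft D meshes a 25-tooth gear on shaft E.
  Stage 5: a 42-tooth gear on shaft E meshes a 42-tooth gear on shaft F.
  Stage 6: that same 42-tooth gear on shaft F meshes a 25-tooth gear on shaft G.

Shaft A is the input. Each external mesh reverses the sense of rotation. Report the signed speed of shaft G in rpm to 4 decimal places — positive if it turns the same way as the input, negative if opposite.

Stage 1 [50T→62T]: ω = 3568.0000×50/62 = 2877.4194 rpm, dir flips to −; running = −2877.4194
Stage 2 [62T→38T]: ω = 2877.4194×62/38 = 4694.7368 rpm, dir flips to +; running = +4694.7368
Stage 3 [38T→82T]: ω = 4694.7368×38/82 = 2175.6098 rpm, dir flips to −; running = −2175.6098
Stage 4 [62T→25T]: ω = 2175.6098×62/25 = 5395.5122 rpm, dir flips to +; running = +5395.5122
Stage 5 [42T→42T]: ω = 5395.5122×42/42 = 5395.5122 rpm, dir flips to −; running = −5395.5122
Stage 6 [42T→25T]: ω = 5395.5122×42/25 = 9064.4605 rpm, dir flips to +; running = +9064.4605

+9064.4605 rpm (same as input, |ω| = 9064.4605 rpm)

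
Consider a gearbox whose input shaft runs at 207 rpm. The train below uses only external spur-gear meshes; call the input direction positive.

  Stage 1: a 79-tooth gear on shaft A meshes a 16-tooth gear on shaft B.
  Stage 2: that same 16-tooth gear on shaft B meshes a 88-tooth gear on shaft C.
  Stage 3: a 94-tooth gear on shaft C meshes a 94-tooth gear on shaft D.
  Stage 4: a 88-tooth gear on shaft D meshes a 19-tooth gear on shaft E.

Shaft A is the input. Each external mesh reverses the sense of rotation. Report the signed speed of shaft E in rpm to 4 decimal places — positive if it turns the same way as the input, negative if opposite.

+860.6842 rpm (same as input, |ω| = 860.6842 rpm)

Stage 1 [79T→16T]: ω = 207.0000×79/16 = 1022.0625 rpm, dir flips to −; running = −1022.0625
Stage 2 [16T→88T]: ω = 1022.0625×16/88 = 185.8295 rpm, dir flips to +; running = +185.8295
Stage 3 [94T→94T]: ω = 185.8295×94/94 = 185.8295 rpm, dir flips to −; running = −185.8295
Stage 4 [88T→19T]: ω = 185.8295×88/19 = 860.6842 rpm, dir flips to +; running = +860.6842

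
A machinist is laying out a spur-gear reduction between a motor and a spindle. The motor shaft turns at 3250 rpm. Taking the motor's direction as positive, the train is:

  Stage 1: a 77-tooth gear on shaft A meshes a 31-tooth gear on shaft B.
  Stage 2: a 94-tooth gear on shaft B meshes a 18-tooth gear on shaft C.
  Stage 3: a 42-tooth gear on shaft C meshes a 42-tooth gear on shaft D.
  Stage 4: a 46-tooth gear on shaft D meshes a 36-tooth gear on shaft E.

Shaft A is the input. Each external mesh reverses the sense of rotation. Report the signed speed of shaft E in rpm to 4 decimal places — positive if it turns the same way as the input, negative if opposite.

+53867.0350 rpm (same as input, |ω| = 53867.0350 rpm)

Stage 1 [77T→31T]: ω = 3250.0000×77/31 = 8072.5806 rpm, dir flips to −; running = −8072.5806
Stage 2 [94T→18T]: ω = 8072.5806×94/18 = 42156.8100 rpm, dir flips to +; running = +42156.8100
Stage 3 [42T→42T]: ω = 42156.8100×42/42 = 42156.8100 rpm, dir flips to −; running = −42156.8100
Stage 4 [46T→36T]: ω = 42156.8100×46/36 = 53867.0350 rpm, dir flips to +; running = +53867.0350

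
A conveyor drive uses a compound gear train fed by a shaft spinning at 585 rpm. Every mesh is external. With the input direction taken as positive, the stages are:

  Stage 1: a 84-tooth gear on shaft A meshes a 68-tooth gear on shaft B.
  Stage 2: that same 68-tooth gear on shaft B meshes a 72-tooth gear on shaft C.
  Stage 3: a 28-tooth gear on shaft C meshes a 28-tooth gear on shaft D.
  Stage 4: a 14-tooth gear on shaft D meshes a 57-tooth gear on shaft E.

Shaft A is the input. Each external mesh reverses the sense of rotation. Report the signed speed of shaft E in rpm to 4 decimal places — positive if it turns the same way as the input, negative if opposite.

Stage 1 [84T→68T]: ω = 585.0000×84/68 = 722.6471 rpm, dir flips to −; running = −722.6471
Stage 2 [68T→72T]: ω = 722.6471×68/72 = 682.5000 rpm, dir flips to +; running = +682.5000
Stage 3 [28T→28T]: ω = 682.5000×28/28 = 682.5000 rpm, dir flips to −; running = −682.5000
Stage 4 [14T→57T]: ω = 682.5000×14/57 = 167.6316 rpm, dir flips to +; running = +167.6316

+167.6316 rpm (same as input, |ω| = 167.6316 rpm)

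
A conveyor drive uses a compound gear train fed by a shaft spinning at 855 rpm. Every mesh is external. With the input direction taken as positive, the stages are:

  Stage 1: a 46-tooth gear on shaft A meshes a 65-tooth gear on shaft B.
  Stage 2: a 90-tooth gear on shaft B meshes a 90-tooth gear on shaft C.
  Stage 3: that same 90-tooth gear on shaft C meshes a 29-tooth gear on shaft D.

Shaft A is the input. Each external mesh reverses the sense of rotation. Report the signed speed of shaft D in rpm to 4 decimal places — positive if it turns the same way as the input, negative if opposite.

Stage 1 [46T→65T]: ω = 855.0000×46/65 = 605.0769 rpm, dir flips to −; running = −605.0769
Stage 2 [90T→90T]: ω = 605.0769×90/90 = 605.0769 rpm, dir flips to +; running = +605.0769
Stage 3 [90T→29T]: ω = 605.0769×90/29 = 1877.8249 rpm, dir flips to −; running = −1877.8249

-1877.8249 rpm (opposite to input, |ω| = 1877.8249 rpm)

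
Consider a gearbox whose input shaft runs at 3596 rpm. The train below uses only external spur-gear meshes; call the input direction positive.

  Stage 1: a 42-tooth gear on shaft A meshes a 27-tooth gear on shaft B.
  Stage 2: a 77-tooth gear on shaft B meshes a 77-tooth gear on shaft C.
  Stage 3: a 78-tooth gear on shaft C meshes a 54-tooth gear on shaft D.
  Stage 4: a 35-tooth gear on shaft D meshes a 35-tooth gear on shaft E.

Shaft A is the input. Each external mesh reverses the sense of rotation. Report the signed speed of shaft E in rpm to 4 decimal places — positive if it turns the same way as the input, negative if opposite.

Stage 1 [42T→27T]: ω = 3596.0000×42/27 = 5593.7778 rpm, dir flips to −; running = −5593.7778
Stage 2 [77T→77T]: ω = 5593.7778×77/77 = 5593.7778 rpm, dir flips to +; running = +5593.7778
Stage 3 [78T→54T]: ω = 5593.7778×78/54 = 8079.9012 rpm, dir flips to −; running = −8079.9012
Stage 4 [35T→35T]: ω = 8079.9012×35/35 = 8079.9012 rpm, dir flips to +; running = +8079.9012

+8079.9012 rpm (same as input, |ω| = 8079.9012 rpm)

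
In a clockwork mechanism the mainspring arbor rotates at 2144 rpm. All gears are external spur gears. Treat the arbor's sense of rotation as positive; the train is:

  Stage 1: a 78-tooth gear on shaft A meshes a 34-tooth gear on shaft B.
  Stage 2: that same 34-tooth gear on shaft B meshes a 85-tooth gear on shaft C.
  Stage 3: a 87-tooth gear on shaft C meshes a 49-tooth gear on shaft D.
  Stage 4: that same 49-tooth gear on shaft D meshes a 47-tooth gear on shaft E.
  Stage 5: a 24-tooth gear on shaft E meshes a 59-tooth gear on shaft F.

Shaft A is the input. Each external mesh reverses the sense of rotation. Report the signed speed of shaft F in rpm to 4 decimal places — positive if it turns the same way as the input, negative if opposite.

-1481.4298 rpm (opposite to input, |ω| = 1481.4298 rpm)

Stage 1 [78T→34T]: ω = 2144.0000×78/34 = 4918.5882 rpm, dir flips to −; running = −4918.5882
Stage 2 [34T→85T]: ω = 4918.5882×34/85 = 1967.4353 rpm, dir flips to +; running = +1967.4353
Stage 3 [87T→49T]: ω = 1967.4353×87/49 = 3493.2014 rpm, dir flips to −; running = −3493.2014
Stage 4 [49T→47T]: ω = 3493.2014×49/47 = 3641.8483 rpm, dir flips to +; running = +3641.8483
Stage 5 [24T→59T]: ω = 3641.8483×24/59 = 1481.4298 rpm, dir flips to −; running = −1481.4298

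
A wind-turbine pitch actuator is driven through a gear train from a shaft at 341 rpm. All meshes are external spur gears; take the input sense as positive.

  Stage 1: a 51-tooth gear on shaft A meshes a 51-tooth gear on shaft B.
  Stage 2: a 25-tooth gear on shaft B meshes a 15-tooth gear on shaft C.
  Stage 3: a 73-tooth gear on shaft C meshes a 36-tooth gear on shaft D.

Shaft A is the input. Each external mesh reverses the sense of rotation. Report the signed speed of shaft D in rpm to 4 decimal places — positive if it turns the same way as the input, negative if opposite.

Stage 1 [51T→51T]: ω = 341.0000×51/51 = 341.0000 rpm, dir flips to −; running = −341.0000
Stage 2 [25T→15T]: ω = 341.0000×25/15 = 568.3333 rpm, dir flips to +; running = +568.3333
Stage 3 [73T→36T]: ω = 568.3333×73/36 = 1152.4537 rpm, dir flips to −; running = −1152.4537

-1152.4537 rpm (opposite to input, |ω| = 1152.4537 rpm)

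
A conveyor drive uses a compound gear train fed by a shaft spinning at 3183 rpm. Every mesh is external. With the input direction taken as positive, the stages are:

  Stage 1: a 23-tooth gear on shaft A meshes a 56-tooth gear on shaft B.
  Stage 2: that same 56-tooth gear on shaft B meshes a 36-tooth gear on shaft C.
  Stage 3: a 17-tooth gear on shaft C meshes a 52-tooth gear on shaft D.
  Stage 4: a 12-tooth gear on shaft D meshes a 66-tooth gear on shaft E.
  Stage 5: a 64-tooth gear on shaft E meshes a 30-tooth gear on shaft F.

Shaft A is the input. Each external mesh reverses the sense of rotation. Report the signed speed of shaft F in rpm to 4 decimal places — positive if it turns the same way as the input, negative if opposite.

-257.8716 rpm (opposite to input, |ω| = 257.8716 rpm)

Stage 1 [23T→56T]: ω = 3183.0000×23/56 = 1307.3036 rpm, dir flips to −; running = −1307.3036
Stage 2 [56T→36T]: ω = 1307.3036×56/36 = 2033.5833 rpm, dir flips to +; running = +2033.5833
Stage 3 [17T→52T]: ω = 2033.5833×17/52 = 664.8253 rpm, dir flips to −; running = −664.8253
Stage 4 [12T→66T]: ω = 664.8253×12/66 = 120.8773 rpm, dir flips to +; running = +120.8773
Stage 5 [64T→30T]: ω = 120.8773×64/30 = 257.8716 rpm, dir flips to −; running = −257.8716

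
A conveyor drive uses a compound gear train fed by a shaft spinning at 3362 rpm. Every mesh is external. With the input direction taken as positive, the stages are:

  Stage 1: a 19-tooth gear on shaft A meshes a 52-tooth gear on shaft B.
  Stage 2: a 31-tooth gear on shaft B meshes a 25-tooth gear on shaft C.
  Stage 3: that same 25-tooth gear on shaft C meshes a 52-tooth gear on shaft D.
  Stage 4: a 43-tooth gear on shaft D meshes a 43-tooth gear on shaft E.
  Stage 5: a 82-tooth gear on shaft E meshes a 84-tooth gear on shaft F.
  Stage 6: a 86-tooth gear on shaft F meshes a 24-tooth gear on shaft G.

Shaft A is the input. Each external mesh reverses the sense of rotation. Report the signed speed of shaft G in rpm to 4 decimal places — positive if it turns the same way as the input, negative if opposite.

Stage 1 [19T→52T]: ω = 3362.0000×19/52 = 1228.4231 rpm, dir flips to −; running = −1228.4231
Stage 2 [31T→25T]: ω = 1228.4231×31/25 = 1523.2446 rpm, dir flips to +; running = +1523.2446
Stage 3 [25T→52T]: ω = 1523.2446×25/52 = 732.3291 rpm, dir flips to −; running = −732.3291
Stage 4 [43T→43T]: ω = 732.3291×43/43 = 732.3291 rpm, dir flips to +; running = +732.3291
Stage 5 [82T→84T]: ω = 732.3291×82/84 = 714.8927 rpm, dir flips to −; running = −714.8927
Stage 6 [86T→24T]: ω = 714.8927×86/24 = 2561.6990 rpm, dir flips to +; running = +2561.6990

+2561.6990 rpm (same as input, |ω| = 2561.6990 rpm)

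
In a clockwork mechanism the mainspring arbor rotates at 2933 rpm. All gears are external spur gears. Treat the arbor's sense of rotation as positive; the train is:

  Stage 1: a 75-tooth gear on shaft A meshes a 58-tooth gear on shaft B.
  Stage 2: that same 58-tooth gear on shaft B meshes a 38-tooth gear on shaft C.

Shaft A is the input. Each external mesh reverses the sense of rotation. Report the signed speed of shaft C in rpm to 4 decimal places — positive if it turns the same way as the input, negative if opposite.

Stage 1 [75T→58T]: ω = 2933.0000×75/58 = 3792.6724 rpm, dir flips to −; running = −3792.6724
Stage 2 [58T→38T]: ω = 3792.6724×58/38 = 5788.8158 rpm, dir flips to +; running = +5788.8158

+5788.8158 rpm (same as input, |ω| = 5788.8158 rpm)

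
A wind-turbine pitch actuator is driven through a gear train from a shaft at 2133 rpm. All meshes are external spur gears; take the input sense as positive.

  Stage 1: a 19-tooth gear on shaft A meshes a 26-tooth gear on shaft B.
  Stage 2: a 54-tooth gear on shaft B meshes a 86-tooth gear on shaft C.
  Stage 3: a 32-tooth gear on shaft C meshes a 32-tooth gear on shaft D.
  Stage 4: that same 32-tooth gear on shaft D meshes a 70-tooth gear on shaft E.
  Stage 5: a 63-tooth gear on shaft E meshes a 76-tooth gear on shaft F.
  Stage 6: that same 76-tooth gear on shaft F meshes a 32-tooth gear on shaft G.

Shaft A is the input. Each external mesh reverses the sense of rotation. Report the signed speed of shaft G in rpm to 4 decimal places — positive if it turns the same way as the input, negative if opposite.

Stage 1 [19T→26T]: ω = 2133.0000×19/26 = 1558.7308 rpm, dir flips to −; running = −1558.7308
Stage 2 [54T→86T]: ω = 1558.7308×54/86 = 978.7379 rpm, dir flips to +; running = +978.7379
Stage 3 [32T→32T]: ω = 978.7379×32/32 = 978.7379 rpm, dir flips to −; running = −978.7379
Stage 4 [32T→70T]: ω = 978.7379×32/70 = 447.4231 rpm, dir flips to +; running = +447.4231
Stage 5 [63T→76T]: ω = 447.4231×63/76 = 370.8902 rpm, dir flips to −; running = −370.8902
Stage 6 [76T→32T]: ω = 370.8902×76/32 = 880.8641 rpm, dir flips to +; running = +880.8641

+880.8641 rpm (same as input, |ω| = 880.8641 rpm)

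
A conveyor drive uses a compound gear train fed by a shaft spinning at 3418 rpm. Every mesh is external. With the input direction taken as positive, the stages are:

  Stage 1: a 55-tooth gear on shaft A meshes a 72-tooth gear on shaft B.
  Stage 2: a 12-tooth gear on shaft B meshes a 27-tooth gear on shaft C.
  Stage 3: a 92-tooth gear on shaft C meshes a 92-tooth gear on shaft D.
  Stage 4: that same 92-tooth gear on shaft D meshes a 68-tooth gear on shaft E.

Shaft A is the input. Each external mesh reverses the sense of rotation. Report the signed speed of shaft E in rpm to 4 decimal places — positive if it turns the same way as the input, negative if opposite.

Stage 1 [55T→72T]: ω = 3418.0000×55/72 = 2610.9722 rpm, dir flips to −; running = −2610.9722
Stage 2 [12T→27T]: ω = 2610.9722×12/27 = 1160.4321 rpm, dir flips to +; running = +1160.4321
Stage 3 [92T→92T]: ω = 1160.4321×92/92 = 1160.4321 rpm, dir flips to −; running = −1160.4321
Stage 4 [92T→68T]: ω = 1160.4321×92/68 = 1569.9964 rpm, dir flips to +; running = +1569.9964

+1569.9964 rpm (same as input, |ω| = 1569.9964 rpm)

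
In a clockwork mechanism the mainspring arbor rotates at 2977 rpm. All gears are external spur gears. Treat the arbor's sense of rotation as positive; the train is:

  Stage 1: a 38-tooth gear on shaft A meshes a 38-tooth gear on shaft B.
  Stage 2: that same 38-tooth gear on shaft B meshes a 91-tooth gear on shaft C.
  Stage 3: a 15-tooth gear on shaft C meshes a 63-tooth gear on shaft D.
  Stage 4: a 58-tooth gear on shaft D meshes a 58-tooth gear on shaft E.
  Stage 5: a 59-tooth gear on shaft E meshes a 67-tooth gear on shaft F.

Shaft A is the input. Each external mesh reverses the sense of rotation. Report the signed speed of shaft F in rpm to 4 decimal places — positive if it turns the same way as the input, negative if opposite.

Stage 1 [38T→38T]: ω = 2977.0000×38/38 = 2977.0000 rpm, dir flips to −; running = −2977.0000
Stage 2 [38T→91T]: ω = 2977.0000×38/91 = 1243.1429 rpm, dir flips to +; running = +1243.1429
Stage 3 [15T→63T]: ω = 1243.1429×15/63 = 295.9864 rpm, dir flips to −; running = −295.9864
Stage 4 [58T→58T]: ω = 295.9864×58/58 = 295.9864 rpm, dir flips to +; running = +295.9864
Stage 5 [59T→67T]: ω = 295.9864×59/67 = 260.6447 rpm, dir flips to −; running = −260.6447

-260.6447 rpm (opposite to input, |ω| = 260.6447 rpm)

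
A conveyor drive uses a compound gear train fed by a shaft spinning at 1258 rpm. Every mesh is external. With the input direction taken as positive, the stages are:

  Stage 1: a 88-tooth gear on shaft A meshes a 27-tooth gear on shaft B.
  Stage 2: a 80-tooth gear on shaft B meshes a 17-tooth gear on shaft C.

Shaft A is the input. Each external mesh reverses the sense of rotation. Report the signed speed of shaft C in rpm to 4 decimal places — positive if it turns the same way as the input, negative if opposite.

+19294.8148 rpm (same as input, |ω| = 19294.8148 rpm)

Stage 1 [88T→27T]: ω = 1258.0000×88/27 = 4100.1481 rpm, dir flips to −; running = −4100.1481
Stage 2 [80T→17T]: ω = 4100.1481×80/17 = 19294.8148 rpm, dir flips to +; running = +19294.8148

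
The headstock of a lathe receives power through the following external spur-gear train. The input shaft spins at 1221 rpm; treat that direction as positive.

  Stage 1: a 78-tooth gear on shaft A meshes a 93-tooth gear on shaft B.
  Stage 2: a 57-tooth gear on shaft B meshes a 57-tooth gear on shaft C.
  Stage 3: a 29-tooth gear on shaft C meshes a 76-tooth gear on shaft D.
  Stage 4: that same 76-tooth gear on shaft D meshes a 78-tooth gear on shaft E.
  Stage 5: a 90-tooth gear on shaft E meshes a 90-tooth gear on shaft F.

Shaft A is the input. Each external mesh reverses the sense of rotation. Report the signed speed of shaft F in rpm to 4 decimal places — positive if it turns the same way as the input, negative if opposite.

Stage 1 [78T→93T]: ω = 1221.0000×78/93 = 1024.0645 rpm, dir flips to −; running = −1024.0645
Stage 2 [57T→57T]: ω = 1024.0645×57/57 = 1024.0645 rpm, dir flips to +; running = +1024.0645
Stage 3 [29T→76T]: ω = 1024.0645×29/76 = 390.7615 rpm, dir flips to −; running = −390.7615
Stage 4 [76T→78T]: ω = 390.7615×76/78 = 380.7419 rpm, dir flips to +; running = +380.7419
Stage 5 [90T→90T]: ω = 380.7419×90/90 = 380.7419 rpm, dir flips to −; running = −380.7419

-380.7419 rpm (opposite to input, |ω| = 380.7419 rpm)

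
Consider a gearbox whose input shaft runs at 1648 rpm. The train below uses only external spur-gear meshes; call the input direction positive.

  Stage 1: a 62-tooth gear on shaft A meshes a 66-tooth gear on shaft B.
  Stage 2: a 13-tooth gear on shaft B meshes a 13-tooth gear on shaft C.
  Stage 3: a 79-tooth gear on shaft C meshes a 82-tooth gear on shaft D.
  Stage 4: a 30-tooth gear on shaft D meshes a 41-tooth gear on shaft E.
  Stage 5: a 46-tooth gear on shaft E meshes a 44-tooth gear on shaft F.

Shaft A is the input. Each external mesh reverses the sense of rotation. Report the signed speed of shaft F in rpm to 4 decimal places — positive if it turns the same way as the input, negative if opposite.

-1140.9346 rpm (opposite to input, |ω| = 1140.9346 rpm)

Stage 1 [62T→66T]: ω = 1648.0000×62/66 = 1548.1212 rpm, dir flips to −; running = −1548.1212
Stage 2 [13T→13T]: ω = 1548.1212×13/13 = 1548.1212 rpm, dir flips to +; running = +1548.1212
Stage 3 [79T→82T]: ω = 1548.1212×79/82 = 1491.4826 rpm, dir flips to −; running = −1491.4826
Stage 4 [30T→41T]: ω = 1491.4826×30/41 = 1091.3288 rpm, dir flips to +; running = +1091.3288
Stage 5 [46T→44T]: ω = 1091.3288×46/44 = 1140.9346 rpm, dir flips to −; running = −1140.9346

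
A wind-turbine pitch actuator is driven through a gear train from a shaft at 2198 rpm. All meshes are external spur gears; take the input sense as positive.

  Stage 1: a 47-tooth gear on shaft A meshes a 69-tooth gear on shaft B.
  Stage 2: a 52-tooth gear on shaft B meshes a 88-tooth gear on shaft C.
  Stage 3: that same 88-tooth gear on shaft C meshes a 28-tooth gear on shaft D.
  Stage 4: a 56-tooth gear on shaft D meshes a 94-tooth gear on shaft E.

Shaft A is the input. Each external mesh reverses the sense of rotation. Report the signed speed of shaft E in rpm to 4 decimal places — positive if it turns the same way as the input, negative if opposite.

+1656.4638 rpm (same as input, |ω| = 1656.4638 rpm)

Stage 1 [47T→69T]: ω = 2198.0000×47/69 = 1497.1884 rpm, dir flips to −; running = −1497.1884
Stage 2 [52T→88T]: ω = 1497.1884×52/88 = 884.7022 rpm, dir flips to +; running = +884.7022
Stage 3 [88T→28T]: ω = 884.7022×88/28 = 2780.4928 rpm, dir flips to −; running = −2780.4928
Stage 4 [56T→94T]: ω = 2780.4928×56/94 = 1656.4638 rpm, dir flips to +; running = +1656.4638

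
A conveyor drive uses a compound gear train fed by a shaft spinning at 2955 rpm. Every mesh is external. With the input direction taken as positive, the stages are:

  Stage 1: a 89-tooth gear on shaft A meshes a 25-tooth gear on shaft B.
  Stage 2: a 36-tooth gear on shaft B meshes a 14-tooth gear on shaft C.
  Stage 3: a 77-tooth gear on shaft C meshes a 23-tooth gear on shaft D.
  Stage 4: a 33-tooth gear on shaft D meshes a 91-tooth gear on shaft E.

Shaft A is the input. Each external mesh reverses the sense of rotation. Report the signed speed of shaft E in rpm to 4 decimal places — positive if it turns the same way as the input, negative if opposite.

+32841.0765 rpm (same as input, |ω| = 32841.0765 rpm)

Stage 1 [89T→25T]: ω = 2955.0000×89/25 = 10519.8000 rpm, dir flips to −; running = −10519.8000
Stage 2 [36T→14T]: ω = 10519.8000×36/14 = 27050.9143 rpm, dir flips to +; running = +27050.9143
Stage 3 [77T→23T]: ω = 27050.9143×77/23 = 90561.7565 rpm, dir flips to −; running = −90561.7565
Stage 4 [33T→91T]: ω = 90561.7565×33/91 = 32841.0765 rpm, dir flips to +; running = +32841.0765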